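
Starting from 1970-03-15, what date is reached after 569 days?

+365 (one year) → Mar 15, 1971 (204 left).
Mar has 31 days: +17 → Apr 1, 1971 (187 left).
Apr has 30 days: +30 → May 1, 1971 (157 left).
May has 31 days: +31 → Jun 1, 1971 (126 left).
Jun has 30 days: +30 → Jul 1, 1971 (96 left).
Jul has 31 days: +31 → Aug 1, 1971 (65 left).
Aug has 31 days: +31 → Sep 1, 1971 (34 left).
Sep has 30 days: +30 → Oct 1, 1971 (4 left).
+4 → Oct 5, 1971.

October 5, 1971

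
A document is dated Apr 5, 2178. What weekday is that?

Doomsday rule: the anchor day for the 2100s is Sunday. For year 78: 78÷12 = 6 r 6, and 6÷4 = 1, so 6+6+1 = 13.
Sunday + 13 ≡ Saturday — that's 2178's doomsday.
In April the doomsday date is Apr 4.
Apr 5 is 1 day after Apr 4; 1 mod 7 = 1, so Saturday + 1 = Sunday.

Sunday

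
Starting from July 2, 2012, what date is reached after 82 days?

September 22, 2012

Jul has 31 days: +30 → Aug 1, 2012 (52 left).
Aug has 31 days: +31 → Sep 1, 2012 (21 left).
+21 → Sep 22, 2012.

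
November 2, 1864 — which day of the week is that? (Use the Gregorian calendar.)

Doomsday rule: the anchor day for the 1800s is Friday. For year 64: 64÷12 = 5 r 4, and 4÷4 = 1, so 5+4+1 = 10.
Friday + 10 ≡ Monday — that's 1864's doomsday.
In November the doomsday date is Nov 7.
Nov 2 is 5 days before Nov 7; 5 mod 7 = 5, so Monday − 5 = Wednesday.

Wednesday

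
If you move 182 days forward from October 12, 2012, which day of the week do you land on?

Friday

First find the weekday of Oct 12, 2012. Doomsday rule: the anchor day for the 2000s is Tuesday. For year 12: 12÷12 = 1 r 0, and 0÷4 = 0, so 1+0+0 = 1.
Tuesday + 1 ≡ Wednesday — that's 2012's doomsday.
In October the doomsday date is Oct 10.
Oct 12 is 2 days after Oct 10; 2 mod 7 = 2, so Wednesday + 2 = Friday.
182 mod 7 = 0, so 182 days after a Friday is Friday + 0 = Friday.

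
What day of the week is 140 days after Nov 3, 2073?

Friday

First find the weekday of Nov 3, 2073. Doomsday rule: the anchor day for the 2000s is Tuesday. For year 73: 73÷12 = 6 r 1, and 1÷4 = 0, so 6+1+0 = 7.
Tuesday + 7 ≡ Tuesday — that's 2073's doomsday.
In November the doomsday date is Nov 7.
Nov 3 is 4 days before Nov 7; 4 mod 7 = 4, so Tuesday − 4 = Friday.
140 mod 7 = 0, so 140 days after a Friday is Friday + 0 = Friday.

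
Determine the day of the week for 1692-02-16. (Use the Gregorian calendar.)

Saturday

Doomsday rule: the anchor day for the 1600s is Tuesday. For year 92: 92÷12 = 7 r 8, and 8÷4 = 2, so 7+8+2 = 17.
Tuesday + 17 ≡ Friday — that's 1692's doomsday.
In February the doomsday date is Feb 29 (1692 is a leap year (divisible by 4)).
Feb 16 is 13 days before Feb 29; 13 mod 7 = 6, so Friday − 6 = Saturday.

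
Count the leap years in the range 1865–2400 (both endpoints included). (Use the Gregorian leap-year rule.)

Multiples of 4 in [1865,2400]: 134.
Of those, multiples of 100: 6 (not leap unless ÷400).
Multiples of 400: 2.
Leap years = 134 − 6 + 2 = 130.

130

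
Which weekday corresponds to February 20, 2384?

Doomsday rule: the anchor day for the 2300s is Wednesday. For year 84: 84÷12 = 7 r 0, and 0÷4 = 0, so 7+0+0 = 7.
Wednesday + 7 ≡ Wednesday — that's 2384's doomsday.
In February the doomsday date is Feb 29 (2384 is a leap year (divisible by 4)).
Feb 20 is 9 days before Feb 29; 9 mod 7 = 2, so Wednesday − 2 = Monday.

Monday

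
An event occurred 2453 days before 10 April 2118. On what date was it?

July 23, 2111

−365 (one year) → Apr 10, 2117 (2088 left).
−365 (one year) → Apr 10, 2116 (1723 left).
−366 (one year; includes Feb 29, 2116) → Apr 10, 2115 (1357 left).
−365 (one year) → Apr 10, 2114 (992 left).
−365 (one year) → Apr 10, 2113 (627 left).
−365 (one year) → Apr 10, 2112 (262 left).
−10 → Mar 31, 2112 (end of Mar, 31 days; 252 left).
−31 → Feb 29, 2112 (end of Feb, 29 days; 221 left).
−29 → Jan 31, 2112 (end of Jan, 31 days; 192 left).
−31 → Dec 31, 2111 (end of Dec, 31 days; 161 left).
−31 → Nov 30, 2111 (end of Nov, 30 days; 130 left).
−30 → Oct 31, 2111 (end of Oct, 31 days; 100 left).
−31 → Sep 30, 2111 (end of Sep, 30 days; 69 left).
−30 → Aug 31, 2111 (end of Aug, 31 days; 39 left).
−31 → Jul 31, 2111 (end of Jul, 31 days; 8 left).
−8 → Jul 23, 2111.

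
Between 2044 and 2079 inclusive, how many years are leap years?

Multiples of 4 in [2044,2079]: 9.
Of those, multiples of 100: 0 (not leap unless ÷400).
Multiples of 400: 0.
Leap years = 9 − 0 + 0 = 9.

9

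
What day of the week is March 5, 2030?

January 1, 2030 is a Tuesday.
Jan 1, 2030 → Feb 1, 2030: 31 days (January has 31).
Feb 1, 2030 → Mar 1, 2030: 28 days (February has 28).
Mar 1, 2030 → Mar 5, 2030: 4 days.
Total: 63 days.
63 mod 7 = 0, so Tuesday + 0 = Tuesday.

Tuesday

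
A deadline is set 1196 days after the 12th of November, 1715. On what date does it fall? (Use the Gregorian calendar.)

+366 (one year; includes Feb 29, 1716) → Nov 12, 1716 (830 left).
+365 (one year) → Nov 12, 1717 (465 left).
+365 (one year) → Nov 12, 1718 (100 left).
Nov has 30 days: +19 → Dec 1, 1718 (81 left).
Dec has 31 days: +31 → Jan 1, 1719 (50 left).
Jan has 31 days: +31 → Feb 1, 1719 (19 left).
+19 → Feb 20, 1719.

February 20, 1719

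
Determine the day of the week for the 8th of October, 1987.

Doomsday rule: the anchor day for the 1900s is Wednesday. For year 87: 87÷12 = 7 r 3, and 3÷4 = 0, so 7+3+0 = 10.
Wednesday + 10 ≡ Saturday — that's 1987's doomsday.
In October the doomsday date is Oct 10.
Oct 8 is 2 days before Oct 10; 2 mod 7 = 2, so Saturday − 2 = Thursday.

Thursday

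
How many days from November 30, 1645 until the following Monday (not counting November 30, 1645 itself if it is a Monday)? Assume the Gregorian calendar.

Nov 30, 1645 is a Thursday.
From Thursday to the next Monday is 4 days.

4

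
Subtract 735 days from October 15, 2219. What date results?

−365 (one year) → Oct 15, 2218 (370 left).
−15 → Sep 30, 2218 (end of Sep, 30 days; 355 left).
−30 → Aug 31, 2218 (end of Aug, 31 days; 325 left).
−31 → Jul 31, 2218 (end of Jul, 31 days; 294 left).
−31 → Jun 30, 2218 (end of Jun, 30 days; 263 left).
−30 → May 31, 2218 (end of May, 31 days; 233 left).
−31 → Apr 30, 2218 (end of Apr, 30 days; 202 left).
−30 → Mar 31, 2218 (end of Mar, 31 days; 172 left).
−31 → Feb 28, 2218 (end of Feb, 28 days; 141 left).
−28 → Jan 31, 2218 (end of Jan, 31 days; 113 left).
−31 → Dec 31, 2217 (end of Dec, 31 days; 82 left).
−31 → Nov 30, 2217 (end of Nov, 30 days; 51 left).
−30 → Oct 31, 2217 (end of Oct, 31 days; 21 left).
−21 → Oct 10, 2217.

October 10, 2217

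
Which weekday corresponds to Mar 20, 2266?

Tuesday

Doomsday rule: the anchor day for the 2200s is Friday. For year 66: 66÷12 = 5 r 6, and 6÷4 = 1, so 5+6+1 = 12.
Friday + 12 ≡ Wednesday — that's 2266's doomsday.
In March the doomsday date is Mar 14.
Mar 20 is 6 days after Mar 14; 6 mod 7 = 6, so Wednesday + 6 = Tuesday.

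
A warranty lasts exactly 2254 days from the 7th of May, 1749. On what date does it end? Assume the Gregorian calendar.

July 9, 1755

+365 (one year) → May 7, 1750 (1889 left).
+365 (one year) → May 7, 1751 (1524 left).
+366 (one year; includes Feb 29, 1752) → May 7, 1752 (1158 left).
+365 (one year) → May 7, 1753 (793 left).
+365 (one year) → May 7, 1754 (428 left).
+365 (one year) → May 7, 1755 (63 left).
May has 31 days: +25 → Jun 1, 1755 (38 left).
Jun has 30 days: +30 → Jul 1, 1755 (8 left).
+8 → Jul 9, 1755.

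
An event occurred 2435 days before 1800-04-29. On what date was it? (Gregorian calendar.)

August 28, 1793

−365 (one year) → Apr 29, 1799 (2070 left).
−365 (one year) → Apr 29, 1798 (1705 left).
−365 (one year) → Apr 29, 1797 (1340 left).
−365 (one year) → Apr 29, 1796 (975 left).
−366 (one year; includes Feb 29, 1796) → Apr 29, 1795 (609 left).
−365 (one year) → Apr 29, 1794 (244 left).
−29 → Mar 31, 1794 (end of Mar, 31 days; 215 left).
−31 → Feb 28, 1794 (end of Feb, 28 days; 184 left).
−28 → Jan 31, 1794 (end of Jan, 31 days; 156 left).
−31 → Dec 31, 1793 (end of Dec, 31 days; 125 left).
−31 → Nov 30, 1793 (end of Nov, 30 days; 94 left).
−30 → Oct 31, 1793 (end of Oct, 31 days; 64 left).
−31 → Sep 30, 1793 (end of Sep, 30 days; 33 left).
−30 → Aug 31, 1793 (end of Aug, 31 days; 3 left).
−3 → Aug 28, 1793.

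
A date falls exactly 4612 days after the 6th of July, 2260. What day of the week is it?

Jul 6, 2260 is a Friday.
4612 mod 7 = 6, so 4612 days after a Friday is Friday + 6 = Thursday.

Thursday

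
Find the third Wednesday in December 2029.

December 19, 2029

December 1, 2029 is a Saturday.
The first Wednesday is therefore December 5 (4 days later).
The third Wednesday is 5 + 2×7 = December 19.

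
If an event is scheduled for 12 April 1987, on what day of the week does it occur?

Sunday

Doomsday rule: the anchor day for the 1900s is Wednesday. For year 87: 87÷12 = 7 r 3, and 3÷4 = 0, so 7+3+0 = 10.
Wednesday + 10 ≡ Saturday — that's 1987's doomsday.
In April the doomsday date is Apr 4.
Apr 12 is 8 days after Apr 4; 8 mod 7 = 1, so Saturday + 1 = Sunday.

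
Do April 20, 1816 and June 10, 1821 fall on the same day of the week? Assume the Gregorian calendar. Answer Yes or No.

No

From Apr 20, 1816 to Jun 10, 1821 is 1877 days.
1877 mod 7 = 1, so they are different weekdays.
(Apr 20, 1816 is a Saturday; Jun 10, 1821 is a Sunday.)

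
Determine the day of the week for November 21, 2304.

Doomsday rule: the anchor day for the 2300s is Wednesday. For year 04: 4÷12 = 0 r 4, and 4÷4 = 1, so 0+4+1 = 5.
Wednesday + 5 ≡ Monday — that's 2304's doomsday.
In November the doomsday date is Nov 7.
Nov 21 is 14 days after Nov 7; 14 mod 7 = 0, so Monday + 0 = Monday.

Monday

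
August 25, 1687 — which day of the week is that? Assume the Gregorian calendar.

Monday

Doomsday rule: the anchor day for the 1600s is Tuesday. For year 87: 87÷12 = 7 r 3, and 3÷4 = 0, so 7+3+0 = 10.
Tuesday + 10 ≡ Friday — that's 1687's doomsday.
In August the doomsday date is Aug 8.
Aug 25 is 17 days after Aug 8; 17 mod 7 = 3, so Friday + 3 = Monday.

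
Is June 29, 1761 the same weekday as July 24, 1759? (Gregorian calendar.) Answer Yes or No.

No

From Jul 24, 1759 to Jun 29, 1761 is 706 days.
706 mod 7 = 6, so they are different weekdays.
(Jul 24, 1759 is a Tuesday; Jun 29, 1761 is a Monday.)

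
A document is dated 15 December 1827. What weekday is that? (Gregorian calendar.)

Saturday

Doomsday rule: the anchor day for the 1800s is Friday. For year 27: 27÷12 = 2 r 3, and 3÷4 = 0, so 2+3+0 = 5.
Friday + 5 ≡ Wednesday — that's 1827's doomsday.
In December the doomsday date is Dec 12.
Dec 15 is 3 days after Dec 12; 3 mod 7 = 3, so Wednesday + 3 = Saturday.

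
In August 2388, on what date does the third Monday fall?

August 15, 2388

August 1, 2388 is a Monday.
The first Monday is therefore August 1 (same day).
The third Monday is 1 + 2×7 = August 15.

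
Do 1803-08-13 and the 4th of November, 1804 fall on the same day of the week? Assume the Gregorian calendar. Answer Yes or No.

No

From Aug 13, 1803 to Nov 4, 1804 is 449 days.
449 mod 7 = 1, so they are different weekdays.
(Aug 13, 1803 is a Saturday; Nov 4, 1804 is a Sunday.)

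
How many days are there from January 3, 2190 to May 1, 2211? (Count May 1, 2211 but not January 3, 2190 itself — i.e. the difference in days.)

7787

Jan 3, 2190 → Jan 3, 2191: 365 days.
Jan 3, 2191 → Jan 3, 2192: 365 days.
Jan 3, 2192 → Jan 3, 2193: 366 days (Feb 29, 2192 is in that span).
Jan 3, 2193 → Jan 3, 2194: 365 days.
Jan 3, 2194 → Jan 3, 2195: 365 days.
Jan 3, 2195 → Jan 3, 2196: 365 days.
Jan 3, 2196 → Jan 3, 2197: 366 days (Feb 29, 2196 is in that span).
Jan 3, 2197 → Jan 3, 2198: 365 days.
Jan 3, 2198 → Jan 3, 2199: 365 days.
Jan 3, 2199 → Jan 3, 2200: 365 days.
Jan 3, 2200 → Jan 3, 2201: 365 days.
Jan 3, 2201 → Jan 3, 2202: 365 days.
Jan 3, 2202 → Jan 3, 2203: 365 days.
Jan 3, 2203 → Jan 3, 2204: 365 days.
Jan 3, 2204 → Jan 3, 2205: 366 days (Feb 29, 2204 is in that span).
Jan 3, 2205 → Jan 3, 2206: 365 days.
Jan 3, 2206 → Jan 3, 2207: 365 days.
Jan 3, 2207 → Jan 3, 2208: 365 days.
Jan 3, 2208 → Jan 3, 2209: 366 days (Feb 29, 2208 is in that span).
Jan 3, 2209 → Jan 3, 2210: 365 days.
Jan 3, 2210 → Jan 3, 2211: 365 days.
Jan 3, 2211 → Feb 3, 2211: 31 days (January has 31).
Feb 3, 2211 → Mar 3, 2211: 28 days (February has 28).
Mar 3, 2211 → Apr 3, 2211: 31 days (March has 31).
Apr 3, 2211 → May 1, 2211: 28 days.
Total: 7787 days.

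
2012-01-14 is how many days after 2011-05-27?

232

May 27, 2011 → Jun 27, 2011: 31 days (May has 31).
Jun 27, 2011 → Jul 27, 2011: 30 days (June has 30).
Jul 27, 2011 → Aug 27, 2011: 31 days (July has 31).
Aug 27, 2011 → Sep 27, 2011: 31 days (August has 31).
Sep 27, 2011 → Oct 27, 2011: 30 days (September has 30).
Oct 27, 2011 → Nov 27, 2011: 31 days (October has 31).
Nov 27, 2011 → Dec 27, 2011: 30 days (November has 30).
Dec 27, 2011 → Jan 14, 2012: 18 days.
Total: 232 days.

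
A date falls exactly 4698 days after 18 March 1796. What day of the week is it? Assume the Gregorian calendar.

Mar 18, 1796 is a Friday.
4698 mod 7 = 1, so 4698 days after a Friday is Friday + 1 = Saturday.

Saturday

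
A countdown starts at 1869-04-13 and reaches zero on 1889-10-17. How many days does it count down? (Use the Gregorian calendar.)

7492

Apr 13, 1869 → Apr 13, 1870: 365 days.
Apr 13, 1870 → Apr 13, 1871: 365 days.
Apr 13, 1871 → Apr 13, 1872: 366 days (Feb 29, 1872 is in that span).
Apr 13, 1872 → Apr 13, 1873: 365 days.
Apr 13, 1873 → Apr 13, 1874: 365 days.
Apr 13, 1874 → Apr 13, 1875: 365 days.
Apr 13, 1875 → Apr 13, 1876: 366 days (Feb 29, 1876 is in that span).
Apr 13, 1876 → Apr 13, 1877: 365 days.
Apr 13, 1877 → Apr 13, 1878: 365 days.
Apr 13, 1878 → Apr 13, 1879: 365 days.
Apr 13, 1879 → Apr 13, 1880: 366 days (Feb 29, 1880 is in that span).
Apr 13, 1880 → Apr 13, 1881: 365 days.
Apr 13, 1881 → Apr 13, 1882: 365 days.
Apr 13, 1882 → Apr 13, 1883: 365 days.
Apr 13, 1883 → Apr 13, 1884: 366 days (Feb 29, 1884 is in that span).
Apr 13, 1884 → Apr 13, 1885: 365 days.
Apr 13, 1885 → Apr 13, 1886: 365 days.
Apr 13, 1886 → Apr 13, 1887: 365 days.
Apr 13, 1887 → Apr 13, 1888: 366 days (Feb 29, 1888 is in that span).
Apr 13, 1888 → Apr 13, 1889: 365 days.
Apr 13, 1889 → May 13, 1889: 30 days (April has 30).
May 13, 1889 → Jun 13, 1889: 31 days (May has 31).
Jun 13, 1889 → Jul 13, 1889: 30 days (June has 30).
Jul 13, 1889 → Aug 13, 1889: 31 days (July has 31).
Aug 13, 1889 → Sep 13, 1889: 31 days (August has 31).
Sep 13, 1889 → Oct 13, 1889: 30 days (September has 30).
Oct 13, 1889 → Oct 17, 1889: 4 days.
Total: 7492 days.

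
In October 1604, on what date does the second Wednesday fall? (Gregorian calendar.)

October 1, 1604 is a Friday.
The first Wednesday is therefore October 6 (5 days later).
The second Wednesday is 6 + 1×7 = October 13.

October 13, 1604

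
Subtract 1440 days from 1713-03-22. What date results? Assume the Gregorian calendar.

−365 (one year) → Mar 22, 1712 (1075 left).
−366 (one year; includes Feb 29, 1712) → Mar 22, 1711 (709 left).
−365 (one year) → Mar 22, 1710 (344 left).
−22 → Feb 28, 1710 (end of Feb, 28 days; 322 left).
−28 → Jan 31, 1710 (end of Jan, 31 days; 294 left).
−31 → Dec 31, 1709 (end of Dec, 31 days; 263 left).
−31 → Nov 30, 1709 (end of Nov, 30 days; 232 left).
−30 → Oct 31, 1709 (end of Oct, 31 days; 202 left).
−31 → Sep 30, 1709 (end of Sep, 30 days; 171 left).
−30 → Aug 31, 1709 (end of Aug, 31 days; 141 left).
−31 → Jul 31, 1709 (end of Jul, 31 days; 110 left).
−31 → Jun 30, 1709 (end of Jun, 30 days; 79 left).
−30 → May 31, 1709 (end of May, 31 days; 49 left).
−31 → Apr 30, 1709 (end of Apr, 30 days; 18 left).
−18 → Apr 12, 1709.

April 12, 1709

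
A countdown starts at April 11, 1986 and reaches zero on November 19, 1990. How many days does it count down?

Apr 11, 1986 → Apr 11, 1987: 365 days.
Apr 11, 1987 → Apr 11, 1988: 366 days (Feb 29, 1988 is in that span).
Apr 11, 1988 → Apr 11, 1989: 365 days.
Apr 11, 1989 → Apr 11, 1990: 365 days.
Apr 11, 1990 → May 11, 1990: 30 days (April has 30).
May 11, 1990 → Jun 11, 1990: 31 days (May has 31).
Jun 11, 1990 → Jul 11, 1990: 30 days (June has 30).
Jul 11, 1990 → Aug 11, 1990: 31 days (July has 31).
Aug 11, 1990 → Sep 11, 1990: 31 days (August has 31).
Sep 11, 1990 → Oct 11, 1990: 30 days (September has 30).
Oct 11, 1990 → Nov 11, 1990: 31 days (October has 31).
Nov 11, 1990 → Nov 19, 1990: 8 days.
Total: 1683 days.

1683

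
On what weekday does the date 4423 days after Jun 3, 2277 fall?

First find the weekday of Jun 3, 2277. Doomsday rule: the anchor day for the 2200s is Friday. For year 77: 77÷12 = 6 r 5, and 5÷4 = 1, so 6+5+1 = 12.
Friday + 12 ≡ Wednesday — that's 2277's doomsday.
In June the doomsday date is Jun 6.
Jun 3 is 3 days before Jun 6; 3 mod 7 = 3, so Wednesday − 3 = Sunday.
4423 mod 7 = 6, so 4423 days after a Sunday is Sunday + 6 = Saturday.

Saturday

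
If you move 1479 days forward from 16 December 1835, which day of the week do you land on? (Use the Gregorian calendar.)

Friday

Dec 16, 1835 is a Wednesday.
1479 mod 7 = 2, so 1479 days after a Wednesday is Wednesday + 2 = Friday.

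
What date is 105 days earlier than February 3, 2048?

−3 → Jan 31, 2048 (end of Jan, 31 days; 102 left).
−31 → Dec 31, 2047 (end of Dec, 31 days; 71 left).
−31 → Nov 30, 2047 (end of Nov, 30 days; 40 left).
−30 → Oct 31, 2047 (end of Oct, 31 days; 10 left).
−10 → Oct 21, 2047.

October 21, 2047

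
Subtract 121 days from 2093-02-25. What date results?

−25 → Jan 31, 2093 (end of Jan, 31 days; 96 left).
−31 → Dec 31, 2092 (end of Dec, 31 days; 65 left).
−31 → Nov 30, 2092 (end of Nov, 30 days; 34 left).
−30 → Oct 31, 2092 (end of Oct, 31 days; 4 left).
−4 → Oct 27, 2092.

October 27, 2092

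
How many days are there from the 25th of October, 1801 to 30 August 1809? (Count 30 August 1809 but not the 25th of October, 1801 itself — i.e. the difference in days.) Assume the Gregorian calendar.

2866

Oct 25, 1801 → Oct 25, 1802: 365 days.
Oct 25, 1802 → Oct 25, 1803: 365 days.
Oct 25, 1803 → Oct 25, 1804: 366 days (Feb 29, 1804 is in that span).
Oct 25, 1804 → Oct 25, 1805: 365 days.
Oct 25, 1805 → Oct 25, 1806: 365 days.
Oct 25, 1806 → Oct 25, 1807: 365 days.
Oct 25, 1807 → Oct 25, 1808: 366 days (Feb 29, 1808 is in that span).
Oct 25, 1808 → Nov 25, 1808: 31 days (October has 31).
Nov 25, 1808 → Dec 25, 1808: 30 days (November has 30).
Dec 25, 1808 → Jan 25, 1809: 31 days (December has 31).
Jan 25, 1809 → Feb 25, 1809: 31 days (January has 31).
Feb 25, 1809 → Mar 25, 1809: 28 days (February has 28).
Mar 25, 1809 → Apr 25, 1809: 31 days (March has 31).
Apr 25, 1809 → May 25, 1809: 30 days (April has 30).
May 25, 1809 → Jun 25, 1809: 31 days (May has 31).
Jun 25, 1809 → Jul 25, 1809: 30 days (June has 30).
Jul 25, 1809 → Aug 25, 1809: 31 days (July has 31).
Aug 25, 1809 → Aug 30, 1809: 5 days.
Total: 2866 days.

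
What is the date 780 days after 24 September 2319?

November 12, 2321

+366 (one year; includes Feb 29, 2320) → Sep 24, 2320 (414 left).
+365 (one year) → Sep 24, 2321 (49 left).
Sep has 30 days: +7 → Oct 1, 2321 (42 left).
Oct has 31 days: +31 → Nov 1, 2321 (11 left).
+11 → Nov 12, 2321.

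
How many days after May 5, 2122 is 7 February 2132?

May 5, 2122 → May 5, 2123: 365 days.
May 5, 2123 → May 5, 2124: 366 days (Feb 29, 2124 is in that span).
May 5, 2124 → May 5, 2125: 365 days.
May 5, 2125 → May 5, 2126: 365 days.
May 5, 2126 → May 5, 2127: 365 days.
May 5, 2127 → May 5, 2128: 366 days (Feb 29, 2128 is in that span).
May 5, 2128 → May 5, 2129: 365 days.
May 5, 2129 → May 5, 2130: 365 days.
May 5, 2130 → May 5, 2131: 365 days.
May 5, 2131 → Jun 5, 2131: 31 days (May has 31).
Jun 5, 2131 → Jul 5, 2131: 30 days (June has 30).
Jul 5, 2131 → Aug 5, 2131: 31 days (July has 31).
Aug 5, 2131 → Sep 5, 2131: 31 days (August has 31).
Sep 5, 2131 → Oct 5, 2131: 30 days (September has 30).
Oct 5, 2131 → Nov 5, 2131: 31 days (October has 31).
Nov 5, 2131 → Dec 5, 2131: 30 days (November has 30).
Dec 5, 2131 → Jan 5, 2132: 31 days (December has 31).
Jan 5, 2132 → Feb 5, 2132: 31 days (January has 31).
Feb 5, 2132 → Feb 7, 2132: 2 days.
Total: 3565 days.

3565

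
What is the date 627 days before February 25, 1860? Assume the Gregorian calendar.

−365 (one year) → Feb 25, 1859 (262 left).
−25 → Jan 31, 1859 (end of Jan, 31 days; 237 left).
−31 → Dec 31, 1858 (end of Dec, 31 days; 206 left).
−31 → Nov 30, 1858 (end of Nov, 30 days; 175 left).
−30 → Oct 31, 1858 (end of Oct, 31 days; 145 left).
−31 → Sep 30, 1858 (end of Sep, 30 days; 114 left).
−30 → Aug 31, 1858 (end of Aug, 31 days; 84 left).
−31 → Jul 31, 1858 (end of Jul, 31 days; 53 left).
−31 → Jun 30, 1858 (end of Jun, 30 days; 22 left).
−22 → Jun 8, 1858.

June 8, 1858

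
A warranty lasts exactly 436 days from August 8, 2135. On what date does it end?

+366 (one year; includes Feb 29, 2136) → Aug 8, 2136 (70 left).
Aug has 31 days: +24 → Sep 1, 2136 (46 left).
Sep has 30 days: +30 → Oct 1, 2136 (16 left).
+16 → Oct 17, 2136.

October 17, 2136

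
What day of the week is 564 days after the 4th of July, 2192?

Jul 4, 2192 is a Wednesday.
564 mod 7 = 4, so 564 days after a Wednesday is Wednesday + 4 = Sunday.

Sunday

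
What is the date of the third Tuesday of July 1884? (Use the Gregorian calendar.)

July 15, 1884

July 1, 1884 is a Tuesday.
The first Tuesday is therefore July 1 (same day).
The third Tuesday is 1 + 2×7 = July 15.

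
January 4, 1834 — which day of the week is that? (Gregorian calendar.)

Doomsday rule: the anchor day for the 1800s is Friday. For year 34: 34÷12 = 2 r 10, and 10÷4 = 2, so 2+10+2 = 14.
Friday + 14 ≡ Friday — that's 1834's doomsday.
In January the doomsday date is Jan 3 (1834 is not a leap year).
Jan 4 is 1 day after Jan 3; 1 mod 7 = 1, so Friday + 1 = Saturday.

Saturday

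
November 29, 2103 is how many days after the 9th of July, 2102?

Jul 9, 2102 → Jul 9, 2103: 365 days.
Jul 9, 2103 → Aug 9, 2103: 31 days (July has 31).
Aug 9, 2103 → Sep 9, 2103: 31 days (August has 31).
Sep 9, 2103 → Oct 9, 2103: 30 days (September has 30).
Oct 9, 2103 → Nov 9, 2103: 31 days (October has 31).
Nov 9, 2103 → Nov 29, 2103: 20 days.
Total: 508 days.

508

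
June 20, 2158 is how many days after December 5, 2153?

1658

Dec 5, 2153 → Dec 5, 2154: 365 days.
Dec 5, 2154 → Dec 5, 2155: 365 days.
Dec 5, 2155 → Dec 5, 2156: 366 days (Feb 29, 2156 is in that span).
Dec 5, 2156 → Dec 5, 2157: 365 days.
Dec 5, 2157 → Jan 5, 2158: 31 days (December has 31).
Jan 5, 2158 → Feb 5, 2158: 31 days (January has 31).
Feb 5, 2158 → Mar 5, 2158: 28 days (February has 28).
Mar 5, 2158 → Apr 5, 2158: 31 days (March has 31).
Apr 5, 2158 → May 5, 2158: 30 days (April has 30).
May 5, 2158 → Jun 5, 2158: 31 days (May has 31).
Jun 5, 2158 → Jun 20, 2158: 15 days.
Total: 1658 days.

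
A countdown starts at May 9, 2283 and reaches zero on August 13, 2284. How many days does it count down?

462

May 9, 2283 → May 9, 2284: 366 days (Feb 29, 2284 is in that span).
May 9, 2284 → Jun 9, 2284: 31 days (May has 31).
Jun 9, 2284 → Jul 9, 2284: 30 days (June has 30).
Jul 9, 2284 → Aug 9, 2284: 31 days (July has 31).
Aug 9, 2284 → Aug 13, 2284: 4 days.
Total: 462 days.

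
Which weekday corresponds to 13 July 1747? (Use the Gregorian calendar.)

Doomsday rule: the anchor day for the 1700s is Sunday. For year 47: 47÷12 = 3 r 11, and 11÷4 = 2, so 3+11+2 = 16.
Sunday + 16 ≡ Tuesday — that's 1747's doomsday.
In July the doomsday date is Jul 11.
Jul 13 is 2 days after Jul 11; 2 mod 7 = 2, so Tuesday + 2 = Thursday.

Thursday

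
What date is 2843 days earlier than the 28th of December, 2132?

−366 (one year; includes Feb 29, 2132) → Dec 28, 2131 (2477 left).
−365 (one year) → Dec 28, 2130 (2112 left).
−365 (one year) → Dec 28, 2129 (1747 left).
−365 (one year) → Dec 28, 2128 (1382 left).
−366 (one year; includes Feb 29, 2128) → Dec 28, 2127 (1016 left).
−365 (one year) → Dec 28, 2126 (651 left).
−365 (one year) → Dec 28, 2125 (286 left).
−28 → Nov 30, 2125 (end of Nov, 30 days; 258 left).
−30 → Oct 31, 2125 (end of Oct, 31 days; 228 left).
−31 → Sep 30, 2125 (end of Sep, 30 days; 197 left).
−30 → Aug 31, 2125 (end of Aug, 31 days; 167 left).
−31 → Jul 31, 2125 (end of Jul, 31 days; 136 left).
−31 → Jun 30, 2125 (end of Jun, 30 days; 105 left).
−30 → May 31, 2125 (end of May, 31 days; 75 left).
−31 → Apr 30, 2125 (end of Apr, 30 days; 44 left).
−30 → Mar 31, 2125 (end of Mar, 31 days; 14 left).
−14 → Mar 17, 2125.

March 17, 2125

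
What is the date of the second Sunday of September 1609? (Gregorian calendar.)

September 1, 1609 is a Tuesday.
The first Sunday is therefore September 6 (5 days later).
The second Sunday is 6 + 1×7 = September 13.

September 13, 1609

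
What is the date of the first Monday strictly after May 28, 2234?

June 2, 2234

May 28, 2234 is a Wednesday.
From Wednesday to the next Monday is 5 days.
May 28, 2234 + 5 = Jun 2, 2234.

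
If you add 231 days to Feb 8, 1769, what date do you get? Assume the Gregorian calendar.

Feb has 28 days: +21 → Mar 1, 1769 (210 left).
Mar has 31 days: +31 → Apr 1, 1769 (179 left).
Apr has 30 days: +30 → May 1, 1769 (149 left).
May has 31 days: +31 → Jun 1, 1769 (118 left).
Jun has 30 days: +30 → Jul 1, 1769 (88 left).
Jul has 31 days: +31 → Aug 1, 1769 (57 left).
Aug has 31 days: +31 → Sep 1, 1769 (26 left).
+26 → Sep 27, 1769.

September 27, 1769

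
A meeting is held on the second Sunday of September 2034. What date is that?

September 10, 2034

September 1, 2034 is a Friday.
The first Sunday is therefore September 3 (2 days later).
The second Sunday is 3 + 1×7 = September 10.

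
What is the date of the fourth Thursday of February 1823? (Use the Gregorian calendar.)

February 1, 1823 is a Saturday.
The first Thursday is therefore February 6 (5 days later).
The fourth Thursday is 6 + 3×7 = February 27.

February 27, 1823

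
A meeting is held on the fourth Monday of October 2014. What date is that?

October 27, 2014

October 1, 2014 is a Wednesday.
The first Monday is therefore October 6 (5 days later).
The fourth Monday is 6 + 3×7 = October 27.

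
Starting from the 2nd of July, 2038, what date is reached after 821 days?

+365 (one year) → Jul 2, 2039 (456 left).
+366 (one year; includes Feb 29, 2040) → Jul 2, 2040 (90 left).
Jul has 31 days: +30 → Aug 1, 2040 (60 left).
Aug has 31 days: +31 → Sep 1, 2040 (29 left).
+29 → Sep 30, 2040.

September 30, 2040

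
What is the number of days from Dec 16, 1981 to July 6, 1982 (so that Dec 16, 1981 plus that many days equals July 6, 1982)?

202

Dec 16, 1981 → Jan 16, 1982: 31 days (December has 31).
Jan 16, 1982 → Feb 16, 1982: 31 days (January has 31).
Feb 16, 1982 → Mar 16, 1982: 28 days (February has 28).
Mar 16, 1982 → Apr 16, 1982: 31 days (March has 31).
Apr 16, 1982 → May 16, 1982: 30 days (April has 30).
May 16, 1982 → Jun 16, 1982: 31 days (May has 31).
Jun 16, 1982 → Jul 6, 1982: 20 days.
Total: 202 days.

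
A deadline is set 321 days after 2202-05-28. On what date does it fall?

April 14, 2203

May has 31 days: +4 → Jun 1, 2202 (317 left).
Jun has 30 days: +30 → Jul 1, 2202 (287 left).
Jul has 31 days: +31 → Aug 1, 2202 (256 left).
Aug has 31 days: +31 → Sep 1, 2202 (225 left).
Sep has 30 days: +30 → Oct 1, 2202 (195 left).
Oct has 31 days: +31 → Nov 1, 2202 (164 left).
Nov has 30 days: +30 → Dec 1, 2202 (134 left).
Dec has 31 days: +31 → Jan 1, 2203 (103 left).
Jan has 31 days: +31 → Feb 1, 2203 (72 left).
Feb has 28 days: +28 → Mar 1, 2203 (44 left).
Mar has 31 days: +31 → Apr 1, 2203 (13 left).
+13 → Apr 14, 2203.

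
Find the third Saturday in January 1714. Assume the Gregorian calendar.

January 1, 1714 is a Monday.
The first Saturday is therefore January 6 (5 days later).
The third Saturday is 6 + 2×7 = January 20.

January 20, 1714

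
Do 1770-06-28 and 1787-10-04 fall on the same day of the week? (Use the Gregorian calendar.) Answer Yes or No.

Yes

From Jun 28, 1770 to Oct 4, 1787 is 6307 days.
6307 mod 7 = 0, so they are the same weekday.
(Jun 28, 1770 is a Thursday; Oct 4, 1787 is a Thursday.)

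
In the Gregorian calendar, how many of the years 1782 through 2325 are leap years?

Multiples of 4 in [1782,2325]: 136.
Of those, multiples of 100: 6 (not leap unless ÷400).
Multiples of 400: 1.
Leap years = 136 − 6 + 1 = 131.

131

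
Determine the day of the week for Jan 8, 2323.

Monday

Doomsday rule: the anchor day for the 2300s is Wednesday. For year 23: 23÷12 = 1 r 11, and 11÷4 = 2, so 1+11+2 = 14.
Wednesday + 14 ≡ Wednesday — that's 2323's doomsday.
In January the doomsday date is Jan 3 (2323 is not a leap year).
Jan 8 is 5 days after Jan 3; 5 mod 7 = 5, so Wednesday + 5 = Monday.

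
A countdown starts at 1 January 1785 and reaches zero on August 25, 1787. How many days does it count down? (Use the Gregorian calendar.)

966

Jan 1, 1785 → Jan 1, 1786: 365 days.
Jan 1, 1786 → Jan 1, 1787: 365 days.
Jan 1, 1787 → Feb 1, 1787: 31 days (January has 31).
Feb 1, 1787 → Mar 1, 1787: 28 days (February has 28).
Mar 1, 1787 → Apr 1, 1787: 31 days (March has 31).
Apr 1, 1787 → May 1, 1787: 30 days (April has 30).
May 1, 1787 → Jun 1, 1787: 31 days (May has 31).
Jun 1, 1787 → Jul 1, 1787: 30 days (June has 30).
Jul 1, 1787 → Aug 1, 1787: 31 days (July has 31).
Aug 1, 1787 → Aug 25, 1787: 24 days.
Total: 966 days.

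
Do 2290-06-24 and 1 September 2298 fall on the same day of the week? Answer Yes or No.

From Jun 24, 2290 to Sep 1, 2298 is 2991 days.
2991 mod 7 = 2, so they are different weekdays.
(Jun 24, 2290 is a Tuesday; Sep 1, 2298 is a Thursday.)

No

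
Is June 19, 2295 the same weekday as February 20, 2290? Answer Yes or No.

From Feb 20, 2290 to Jun 19, 2295 is 1945 days.
1945 mod 7 = 6, so they are different weekdays.
(Feb 20, 2290 is a Thursday; Jun 19, 2295 is a Wednesday.)

No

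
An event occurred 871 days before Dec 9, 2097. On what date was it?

−365 (one year) → Dec 9, 2096 (506 left).
−366 (one year; includes Feb 29, 2096) → Dec 9, 2095 (140 left).
−9 → Nov 30, 2095 (end of Nov, 30 days; 131 left).
−30 → Oct 31, 2095 (end of Oct, 31 days; 101 left).
−31 → Sep 30, 2095 (end of Sep, 30 days; 70 left).
−30 → Aug 31, 2095 (end of Aug, 31 days; 40 left).
−31 → Jul 31, 2095 (end of Jul, 31 days; 9 left).
−9 → Jul 22, 2095.

July 22, 2095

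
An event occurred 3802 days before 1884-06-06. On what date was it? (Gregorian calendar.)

January 8, 1874

−366 (one year; includes Feb 29, 1884) → Jun 6, 1883 (3436 left).
−365 (one year) → Jun 6, 1882 (3071 left).
−365 (one year) → Jun 6, 1881 (2706 left).
−365 (one year) → Jun 6, 1880 (2341 left).
−366 (one year; includes Feb 29, 1880) → Jun 6, 1879 (1975 left).
−365 (one year) → Jun 6, 1878 (1610 left).
−365 (one year) → Jun 6, 1877 (1245 left).
−365 (one year) → Jun 6, 1876 (880 left).
−366 (one year; includes Feb 29, 1876) → Jun 6, 1875 (514 left).
−365 (one year) → Jun 6, 1874 (149 left).
−6 → May 31, 1874 (end of May, 31 days; 143 left).
−31 → Apr 30, 1874 (end of Apr, 30 days; 112 left).
−30 → Mar 31, 1874 (end of Mar, 31 days; 82 left).
−31 → Feb 28, 1874 (end of Feb, 28 days; 51 left).
−28 → Jan 31, 1874 (end of Jan, 31 days; 23 left).
−23 → Jan 8, 1874.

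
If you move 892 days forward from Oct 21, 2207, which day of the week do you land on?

Saturday

Oct 21, 2207 is a Wednesday.
892 mod 7 = 3, so 892 days after a Wednesday is Wednesday + 3 = Saturday.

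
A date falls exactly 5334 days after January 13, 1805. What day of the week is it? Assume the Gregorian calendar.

First find the weekday of Jan 13, 1805. Doomsday rule: the anchor day for the 1800s is Friday. For year 05: 5÷12 = 0 r 5, and 5÷4 = 1, so 0+5+1 = 6.
Friday + 6 ≡ Thursday — that's 1805's doomsday.
In January the doomsday date is Jan 3 (1805 is not a leap year).
Jan 13 is 10 days after Jan 3; 10 mod 7 = 3, so Thursday + 3 = Sunday.
5334 mod 7 = 0, so 5334 days after a Sunday is Sunday + 0 = Sunday.

Sunday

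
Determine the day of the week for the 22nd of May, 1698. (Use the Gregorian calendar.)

Doomsday rule: the anchor day for the 1600s is Tuesday. For year 98: 98÷12 = 8 r 2, and 2÷4 = 0, so 8+2+0 = 10.
Tuesday + 10 ≡ Friday — that's 1698's doomsday.
In May the doomsday date is May 9.
May 22 is 13 days after May 9; 13 mod 7 = 6, so Friday + 6 = Thursday.

Thursday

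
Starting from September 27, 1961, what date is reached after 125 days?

Sep has 30 days: +4 → Oct 1, 1961 (121 left).
Oct has 31 days: +31 → Nov 1, 1961 (90 left).
Nov has 30 days: +30 → Dec 1, 1961 (60 left).
Dec has 31 days: +31 → Jan 1, 1962 (29 left).
+29 → Jan 30, 1962.

January 30, 1962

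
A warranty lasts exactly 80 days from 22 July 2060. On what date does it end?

October 10, 2060

Jul has 31 days: +10 → Aug 1, 2060 (70 left).
Aug has 31 days: +31 → Sep 1, 2060 (39 left).
Sep has 30 days: +30 → Oct 1, 2060 (9 left).
+9 → Oct 10, 2060.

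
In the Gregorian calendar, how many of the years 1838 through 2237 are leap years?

97

Multiples of 4 in [1838,2237]: 100.
Of those, multiples of 100: 4 (not leap unless ÷400).
Multiples of 400: 1.
Leap years = 100 − 4 + 1 = 97.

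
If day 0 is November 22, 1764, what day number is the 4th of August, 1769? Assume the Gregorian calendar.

Nov 22, 1764 → Nov 22, 1765: 365 days.
Nov 22, 1765 → Nov 22, 1766: 365 days.
Nov 22, 1766 → Nov 22, 1767: 365 days.
Nov 22, 1767 → Nov 22, 1768: 366 days (Feb 29, 1768 is in that span).
Nov 22, 1768 → Dec 22, 1768: 30 days (November has 30).
Dec 22, 1768 → Jan 22, 1769: 31 days (December has 31).
Jan 22, 1769 → Feb 22, 1769: 31 days (January has 31).
Feb 22, 1769 → Mar 22, 1769: 28 days (February has 28).
Mar 22, 1769 → Apr 22, 1769: 31 days (March has 31).
Apr 22, 1769 → May 22, 1769: 30 days (April has 30).
May 22, 1769 → Jun 22, 1769: 31 days (May has 31).
Jun 22, 1769 → Jul 22, 1769: 30 days (June has 30).
Jul 22, 1769 → Aug 4, 1769: 13 days.
Total: 1716 days.

1716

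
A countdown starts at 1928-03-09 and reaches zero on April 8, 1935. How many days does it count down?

Mar 9, 1928 → Mar 9, 1929: 365 days.
Mar 9, 1929 → Mar 9, 1930: 365 days.
Mar 9, 1930 → Mar 9, 1931: 365 days.
Mar 9, 1931 → Mar 9, 1932: 366 days (Feb 29, 1932 is in that span).
Mar 9, 1932 → Mar 9, 1933: 365 days.
Mar 9, 1933 → Mar 9, 1934: 365 days.
Mar 9, 1934 → Apr 9, 1934: 31 days (March has 31).
Apr 9, 1934 → May 9, 1934: 30 days (April has 30).
May 9, 1934 → Jun 9, 1934: 31 days (May has 31).
Jun 9, 1934 → Jul 9, 1934: 30 days (June has 30).
Jul 9, 1934 → Aug 9, 1934: 31 days (July has 31).
Aug 9, 1934 → Sep 9, 1934: 31 days (August has 31).
Sep 9, 1934 → Oct 9, 1934: 30 days (September has 30).
Oct 9, 1934 → Nov 9, 1934: 31 days (October has 31).
Nov 9, 1934 → Dec 9, 1934: 30 days (November has 30).
Dec 9, 1934 → Jan 9, 1935: 31 days (December has 31).
Jan 9, 1935 → Feb 9, 1935: 31 days (January has 31).
Feb 9, 1935 → Mar 9, 1935: 28 days (February has 28).
Mar 9, 1935 → Apr 8, 1935: 30 days.
Total: 2586 days.

2586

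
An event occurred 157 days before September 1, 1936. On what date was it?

March 28, 1936

−1 → Aug 31, 1936 (end of Aug, 31 days; 156 left).
−31 → Jul 31, 1936 (end of Jul, 31 days; 125 left).
−31 → Jun 30, 1936 (end of Jun, 30 days; 94 left).
−30 → May 31, 1936 (end of May, 31 days; 64 left).
−31 → Apr 30, 1936 (end of Apr, 30 days; 33 left).
−30 → Mar 31, 1936 (end of Mar, 31 days; 3 left).
−3 → Mar 28, 1936.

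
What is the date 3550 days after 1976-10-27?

+365 (one year) → Oct 27, 1977 (3185 left).
+365 (one year) → Oct 27, 1978 (2820 left).
+365 (one year) → Oct 27, 1979 (2455 left).
+366 (one year; includes Feb 29, 1980) → Oct 27, 1980 (2089 left).
+365 (one year) → Oct 27, 1981 (1724 left).
+365 (one year) → Oct 27, 1982 (1359 left).
+365 (one year) → Oct 27, 1983 (994 left).
+366 (one year; includes Feb 29, 1984) → Oct 27, 1984 (628 left).
+365 (one year) → Oct 27, 1985 (263 left).
Oct has 31 days: +5 → Nov 1, 1985 (258 left).
Nov has 30 days: +30 → Dec 1, 1985 (228 left).
Dec has 31 days: +31 → Jan 1, 1986 (197 left).
Jan has 31 days: +31 → Feb 1, 1986 (166 left).
Feb has 28 days: +28 → Mar 1, 1986 (138 left).
Mar has 31 days: +31 → Apr 1, 1986 (107 left).
Apr has 30 days: +30 → May 1, 1986 (77 left).
May has 31 days: +31 → Jun 1, 1986 (46 left).
Jun has 30 days: +30 → Jul 1, 1986 (16 left).
+16 → Jul 17, 1986.

July 17, 1986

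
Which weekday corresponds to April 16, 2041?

Doomsday rule: the anchor day for the 2000s is Tuesday. For year 41: 41÷12 = 3 r 5, and 5÷4 = 1, so 3+5+1 = 9.
Tuesday + 9 ≡ Thursday — that's 2041's doomsday.
In April the doomsday date is Apr 4.
Apr 16 is 12 days after Apr 4; 12 mod 7 = 5, so Thursday + 5 = Tuesday.

Tuesday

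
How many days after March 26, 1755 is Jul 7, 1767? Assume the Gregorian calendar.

4486

Mar 26, 1755 → Mar 26, 1756: 366 days (Feb 29, 1756 is in that span).
Mar 26, 1756 → Mar 26, 1757: 365 days.
Mar 26, 1757 → Mar 26, 1758: 365 days.
Mar 26, 1758 → Mar 26, 1759: 365 days.
Mar 26, 1759 → Mar 26, 1760: 366 days (Feb 29, 1760 is in that span).
Mar 26, 1760 → Mar 26, 1761: 365 days.
Mar 26, 1761 → Mar 26, 1762: 365 days.
Mar 26, 1762 → Mar 26, 1763: 365 days.
Mar 26, 1763 → Mar 26, 1764: 366 days (Feb 29, 1764 is in that span).
Mar 26, 1764 → Mar 26, 1765: 365 days.
Mar 26, 1765 → Mar 26, 1766: 365 days.
Mar 26, 1766 → Mar 26, 1767: 365 days.
Mar 26, 1767 → Apr 26, 1767: 31 days (March has 31).
Apr 26, 1767 → May 26, 1767: 30 days (April has 30).
May 26, 1767 → Jun 26, 1767: 31 days (May has 31).
Jun 26, 1767 → Jul 7, 1767: 11 days.
Total: 4486 days.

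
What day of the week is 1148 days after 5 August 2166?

Tuesday

Aug 5, 2166 is a Tuesday.
1148 mod 7 = 0, so 1148 days after a Tuesday is Tuesday + 0 = Tuesday.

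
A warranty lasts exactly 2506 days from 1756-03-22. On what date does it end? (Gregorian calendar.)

+365 (one year) → Mar 22, 1757 (2141 left).
+365 (one year) → Mar 22, 1758 (1776 left).
+365 (one year) → Mar 22, 1759 (1411 left).
+366 (one year; includes Feb 29, 1760) → Mar 22, 1760 (1045 left).
+365 (one year) → Mar 22, 1761 (680 left).
+365 (one year) → Mar 22, 1762 (315 left).
Mar has 31 days: +10 → Apr 1, 1762 (305 left).
Apr has 30 days: +30 → May 1, 1762 (275 left).
May has 31 days: +31 → Jun 1, 1762 (244 left).
Jun has 30 days: +30 → Jul 1, 1762 (214 left).
Jul has 31 days: +31 → Aug 1, 1762 (183 left).
Aug has 31 days: +31 → Sep 1, 1762 (152 left).
Sep has 30 days: +30 → Oct 1, 1762 (122 left).
Oct has 31 days: +31 → Nov 1, 1762 (91 left).
Nov has 30 days: +30 → Dec 1, 1762 (61 left).
Dec has 31 days: +31 → Jan 1, 1763 (30 left).
+30 → Jan 31, 1763.

January 31, 1763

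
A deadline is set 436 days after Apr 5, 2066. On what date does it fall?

+365 (one year) → Apr 5, 2067 (71 left).
Apr has 30 days: +26 → May 1, 2067 (45 left).
May has 31 days: +31 → Jun 1, 2067 (14 left).
+14 → Jun 15, 2067.

June 15, 2067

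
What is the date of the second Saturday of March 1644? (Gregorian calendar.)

March 1, 1644 is a Tuesday.
The first Saturday is therefore March 5 (4 days later).
The second Saturday is 5 + 1×7 = March 12.

March 12, 1644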